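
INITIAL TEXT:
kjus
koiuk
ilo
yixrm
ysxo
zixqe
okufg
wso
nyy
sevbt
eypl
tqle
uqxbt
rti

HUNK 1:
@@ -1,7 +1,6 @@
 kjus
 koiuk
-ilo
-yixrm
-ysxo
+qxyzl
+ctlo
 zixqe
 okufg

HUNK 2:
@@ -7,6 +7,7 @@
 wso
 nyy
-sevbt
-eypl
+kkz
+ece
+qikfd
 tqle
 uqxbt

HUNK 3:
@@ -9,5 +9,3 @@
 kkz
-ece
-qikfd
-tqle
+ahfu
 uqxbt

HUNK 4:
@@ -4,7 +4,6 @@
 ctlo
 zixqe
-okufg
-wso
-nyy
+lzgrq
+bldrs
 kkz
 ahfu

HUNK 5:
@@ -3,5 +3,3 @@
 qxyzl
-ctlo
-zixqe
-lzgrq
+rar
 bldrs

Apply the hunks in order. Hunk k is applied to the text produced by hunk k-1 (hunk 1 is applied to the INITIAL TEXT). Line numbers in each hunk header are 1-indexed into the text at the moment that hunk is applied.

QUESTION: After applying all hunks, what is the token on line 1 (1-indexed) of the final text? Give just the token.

Answer: kjus

Derivation:
Hunk 1: at line 1 remove [ilo,yixrm,ysxo] add [qxyzl,ctlo] -> 13 lines: kjus koiuk qxyzl ctlo zixqe okufg wso nyy sevbt eypl tqle uqxbt rti
Hunk 2: at line 7 remove [sevbt,eypl] add [kkz,ece,qikfd] -> 14 lines: kjus koiuk qxyzl ctlo zixqe okufg wso nyy kkz ece qikfd tqle uqxbt rti
Hunk 3: at line 9 remove [ece,qikfd,tqle] add [ahfu] -> 12 lines: kjus koiuk qxyzl ctlo zixqe okufg wso nyy kkz ahfu uqxbt rti
Hunk 4: at line 4 remove [okufg,wso,nyy] add [lzgrq,bldrs] -> 11 lines: kjus koiuk qxyzl ctlo zixqe lzgrq bldrs kkz ahfu uqxbt rti
Hunk 5: at line 3 remove [ctlo,zixqe,lzgrq] add [rar] -> 9 lines: kjus koiuk qxyzl rar bldrs kkz ahfu uqxbt rti
Final line 1: kjus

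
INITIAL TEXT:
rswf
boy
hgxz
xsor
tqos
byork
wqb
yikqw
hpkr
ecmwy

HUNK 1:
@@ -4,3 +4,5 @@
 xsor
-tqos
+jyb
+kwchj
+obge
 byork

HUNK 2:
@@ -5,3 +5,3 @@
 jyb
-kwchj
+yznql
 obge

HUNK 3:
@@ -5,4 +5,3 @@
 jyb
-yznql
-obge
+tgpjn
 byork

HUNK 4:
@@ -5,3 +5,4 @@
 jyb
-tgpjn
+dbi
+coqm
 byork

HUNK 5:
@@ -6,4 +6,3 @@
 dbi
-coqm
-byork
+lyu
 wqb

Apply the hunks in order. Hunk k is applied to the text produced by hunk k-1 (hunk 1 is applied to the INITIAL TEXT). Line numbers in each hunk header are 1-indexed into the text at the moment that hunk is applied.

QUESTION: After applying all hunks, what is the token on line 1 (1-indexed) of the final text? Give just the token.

Hunk 1: at line 4 remove [tqos] add [jyb,kwchj,obge] -> 12 lines: rswf boy hgxz xsor jyb kwchj obge byork wqb yikqw hpkr ecmwy
Hunk 2: at line 5 remove [kwchj] add [yznql] -> 12 lines: rswf boy hgxz xsor jyb yznql obge byork wqb yikqw hpkr ecmwy
Hunk 3: at line 5 remove [yznql,obge] add [tgpjn] -> 11 lines: rswf boy hgxz xsor jyb tgpjn byork wqb yikqw hpkr ecmwy
Hunk 4: at line 5 remove [tgpjn] add [dbi,coqm] -> 12 lines: rswf boy hgxz xsor jyb dbi coqm byork wqb yikqw hpkr ecmwy
Hunk 5: at line 6 remove [coqm,byork] add [lyu] -> 11 lines: rswf boy hgxz xsor jyb dbi lyu wqb yikqw hpkr ecmwy
Final line 1: rswf

Answer: rswf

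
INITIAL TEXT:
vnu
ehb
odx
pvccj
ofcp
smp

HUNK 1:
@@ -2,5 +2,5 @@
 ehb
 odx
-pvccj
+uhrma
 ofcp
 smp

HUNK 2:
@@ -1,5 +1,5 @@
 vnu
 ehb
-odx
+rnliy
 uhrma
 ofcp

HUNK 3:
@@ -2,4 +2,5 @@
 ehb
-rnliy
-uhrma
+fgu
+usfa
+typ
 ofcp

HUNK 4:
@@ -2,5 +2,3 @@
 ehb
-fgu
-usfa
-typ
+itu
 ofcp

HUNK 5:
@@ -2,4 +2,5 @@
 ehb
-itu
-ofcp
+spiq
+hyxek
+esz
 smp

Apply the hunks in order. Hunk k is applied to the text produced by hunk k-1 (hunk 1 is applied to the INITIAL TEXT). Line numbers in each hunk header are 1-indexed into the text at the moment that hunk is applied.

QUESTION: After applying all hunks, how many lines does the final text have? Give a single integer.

Answer: 6

Derivation:
Hunk 1: at line 2 remove [pvccj] add [uhrma] -> 6 lines: vnu ehb odx uhrma ofcp smp
Hunk 2: at line 1 remove [odx] add [rnliy] -> 6 lines: vnu ehb rnliy uhrma ofcp smp
Hunk 3: at line 2 remove [rnliy,uhrma] add [fgu,usfa,typ] -> 7 lines: vnu ehb fgu usfa typ ofcp smp
Hunk 4: at line 2 remove [fgu,usfa,typ] add [itu] -> 5 lines: vnu ehb itu ofcp smp
Hunk 5: at line 2 remove [itu,ofcp] add [spiq,hyxek,esz] -> 6 lines: vnu ehb spiq hyxek esz smp
Final line count: 6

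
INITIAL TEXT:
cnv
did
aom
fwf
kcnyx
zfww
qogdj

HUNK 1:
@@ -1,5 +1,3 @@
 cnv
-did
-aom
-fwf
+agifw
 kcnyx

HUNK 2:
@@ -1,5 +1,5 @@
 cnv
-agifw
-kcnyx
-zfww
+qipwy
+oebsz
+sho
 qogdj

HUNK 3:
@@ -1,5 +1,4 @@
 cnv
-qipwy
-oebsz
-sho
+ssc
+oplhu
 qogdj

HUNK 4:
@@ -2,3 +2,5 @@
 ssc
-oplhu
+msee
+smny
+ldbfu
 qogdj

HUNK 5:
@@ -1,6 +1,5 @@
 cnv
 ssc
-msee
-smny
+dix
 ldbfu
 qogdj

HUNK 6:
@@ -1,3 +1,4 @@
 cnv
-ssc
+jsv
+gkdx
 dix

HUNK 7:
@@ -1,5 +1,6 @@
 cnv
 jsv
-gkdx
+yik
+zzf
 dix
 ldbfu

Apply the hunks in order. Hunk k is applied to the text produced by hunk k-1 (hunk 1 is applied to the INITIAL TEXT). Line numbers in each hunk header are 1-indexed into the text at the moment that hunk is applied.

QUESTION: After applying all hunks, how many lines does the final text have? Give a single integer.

Answer: 7

Derivation:
Hunk 1: at line 1 remove [did,aom,fwf] add [agifw] -> 5 lines: cnv agifw kcnyx zfww qogdj
Hunk 2: at line 1 remove [agifw,kcnyx,zfww] add [qipwy,oebsz,sho] -> 5 lines: cnv qipwy oebsz sho qogdj
Hunk 3: at line 1 remove [qipwy,oebsz,sho] add [ssc,oplhu] -> 4 lines: cnv ssc oplhu qogdj
Hunk 4: at line 2 remove [oplhu] add [msee,smny,ldbfu] -> 6 lines: cnv ssc msee smny ldbfu qogdj
Hunk 5: at line 1 remove [msee,smny] add [dix] -> 5 lines: cnv ssc dix ldbfu qogdj
Hunk 6: at line 1 remove [ssc] add [jsv,gkdx] -> 6 lines: cnv jsv gkdx dix ldbfu qogdj
Hunk 7: at line 1 remove [gkdx] add [yik,zzf] -> 7 lines: cnv jsv yik zzf dix ldbfu qogdj
Final line count: 7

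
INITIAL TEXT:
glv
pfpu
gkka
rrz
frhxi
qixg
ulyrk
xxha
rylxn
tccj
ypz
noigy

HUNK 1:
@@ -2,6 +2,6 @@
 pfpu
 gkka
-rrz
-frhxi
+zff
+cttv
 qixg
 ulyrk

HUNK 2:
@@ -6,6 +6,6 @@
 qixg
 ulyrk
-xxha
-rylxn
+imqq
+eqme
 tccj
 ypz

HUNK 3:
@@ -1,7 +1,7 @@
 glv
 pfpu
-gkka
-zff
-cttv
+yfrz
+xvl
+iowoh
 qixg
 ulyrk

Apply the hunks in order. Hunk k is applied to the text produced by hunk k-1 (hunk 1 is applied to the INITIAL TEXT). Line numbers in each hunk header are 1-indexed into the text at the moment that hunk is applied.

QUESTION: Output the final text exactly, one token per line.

Answer: glv
pfpu
yfrz
xvl
iowoh
qixg
ulyrk
imqq
eqme
tccj
ypz
noigy

Derivation:
Hunk 1: at line 2 remove [rrz,frhxi] add [zff,cttv] -> 12 lines: glv pfpu gkka zff cttv qixg ulyrk xxha rylxn tccj ypz noigy
Hunk 2: at line 6 remove [xxha,rylxn] add [imqq,eqme] -> 12 lines: glv pfpu gkka zff cttv qixg ulyrk imqq eqme tccj ypz noigy
Hunk 3: at line 1 remove [gkka,zff,cttv] add [yfrz,xvl,iowoh] -> 12 lines: glv pfpu yfrz xvl iowoh qixg ulyrk imqq eqme tccj ypz noigy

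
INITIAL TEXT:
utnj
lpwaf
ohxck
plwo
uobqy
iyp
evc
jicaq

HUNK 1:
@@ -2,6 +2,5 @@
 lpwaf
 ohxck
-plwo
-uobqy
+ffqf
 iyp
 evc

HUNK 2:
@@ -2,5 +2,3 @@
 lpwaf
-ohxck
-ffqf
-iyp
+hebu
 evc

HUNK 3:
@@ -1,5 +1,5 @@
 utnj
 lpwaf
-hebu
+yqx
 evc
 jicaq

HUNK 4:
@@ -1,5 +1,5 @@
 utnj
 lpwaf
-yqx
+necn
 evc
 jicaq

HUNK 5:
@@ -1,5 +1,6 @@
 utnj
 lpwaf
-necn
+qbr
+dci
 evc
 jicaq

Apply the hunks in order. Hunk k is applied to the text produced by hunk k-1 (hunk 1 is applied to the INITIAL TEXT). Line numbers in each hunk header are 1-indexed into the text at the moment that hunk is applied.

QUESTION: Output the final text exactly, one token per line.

Answer: utnj
lpwaf
qbr
dci
evc
jicaq

Derivation:
Hunk 1: at line 2 remove [plwo,uobqy] add [ffqf] -> 7 lines: utnj lpwaf ohxck ffqf iyp evc jicaq
Hunk 2: at line 2 remove [ohxck,ffqf,iyp] add [hebu] -> 5 lines: utnj lpwaf hebu evc jicaq
Hunk 3: at line 1 remove [hebu] add [yqx] -> 5 lines: utnj lpwaf yqx evc jicaq
Hunk 4: at line 1 remove [yqx] add [necn] -> 5 lines: utnj lpwaf necn evc jicaq
Hunk 5: at line 1 remove [necn] add [qbr,dci] -> 6 lines: utnj lpwaf qbr dci evc jicaq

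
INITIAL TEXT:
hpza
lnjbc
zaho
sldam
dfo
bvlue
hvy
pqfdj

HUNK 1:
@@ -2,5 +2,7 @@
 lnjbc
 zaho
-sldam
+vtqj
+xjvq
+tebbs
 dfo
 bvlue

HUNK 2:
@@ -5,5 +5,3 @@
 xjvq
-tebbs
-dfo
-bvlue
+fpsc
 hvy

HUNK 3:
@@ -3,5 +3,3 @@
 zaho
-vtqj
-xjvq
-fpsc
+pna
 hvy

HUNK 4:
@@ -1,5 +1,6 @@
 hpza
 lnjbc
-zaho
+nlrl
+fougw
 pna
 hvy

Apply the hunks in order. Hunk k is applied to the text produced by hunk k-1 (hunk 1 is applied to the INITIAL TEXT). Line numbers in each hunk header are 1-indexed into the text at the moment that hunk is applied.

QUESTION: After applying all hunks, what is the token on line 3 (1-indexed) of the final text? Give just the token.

Answer: nlrl

Derivation:
Hunk 1: at line 2 remove [sldam] add [vtqj,xjvq,tebbs] -> 10 lines: hpza lnjbc zaho vtqj xjvq tebbs dfo bvlue hvy pqfdj
Hunk 2: at line 5 remove [tebbs,dfo,bvlue] add [fpsc] -> 8 lines: hpza lnjbc zaho vtqj xjvq fpsc hvy pqfdj
Hunk 3: at line 3 remove [vtqj,xjvq,fpsc] add [pna] -> 6 lines: hpza lnjbc zaho pna hvy pqfdj
Hunk 4: at line 1 remove [zaho] add [nlrl,fougw] -> 7 lines: hpza lnjbc nlrl fougw pna hvy pqfdj
Final line 3: nlrl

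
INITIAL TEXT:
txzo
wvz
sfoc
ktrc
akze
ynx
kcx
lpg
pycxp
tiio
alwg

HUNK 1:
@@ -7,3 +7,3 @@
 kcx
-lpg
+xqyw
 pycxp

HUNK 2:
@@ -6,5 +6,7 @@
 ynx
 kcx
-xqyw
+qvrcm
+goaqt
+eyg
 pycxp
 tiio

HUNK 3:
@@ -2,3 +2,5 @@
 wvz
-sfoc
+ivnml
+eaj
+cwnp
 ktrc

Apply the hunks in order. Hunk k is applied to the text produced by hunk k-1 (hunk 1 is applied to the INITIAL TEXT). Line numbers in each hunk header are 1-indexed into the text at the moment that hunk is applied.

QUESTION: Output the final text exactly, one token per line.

Answer: txzo
wvz
ivnml
eaj
cwnp
ktrc
akze
ynx
kcx
qvrcm
goaqt
eyg
pycxp
tiio
alwg

Derivation:
Hunk 1: at line 7 remove [lpg] add [xqyw] -> 11 lines: txzo wvz sfoc ktrc akze ynx kcx xqyw pycxp tiio alwg
Hunk 2: at line 6 remove [xqyw] add [qvrcm,goaqt,eyg] -> 13 lines: txzo wvz sfoc ktrc akze ynx kcx qvrcm goaqt eyg pycxp tiio alwg
Hunk 3: at line 2 remove [sfoc] add [ivnml,eaj,cwnp] -> 15 lines: txzo wvz ivnml eaj cwnp ktrc akze ynx kcx qvrcm goaqt eyg pycxp tiio alwg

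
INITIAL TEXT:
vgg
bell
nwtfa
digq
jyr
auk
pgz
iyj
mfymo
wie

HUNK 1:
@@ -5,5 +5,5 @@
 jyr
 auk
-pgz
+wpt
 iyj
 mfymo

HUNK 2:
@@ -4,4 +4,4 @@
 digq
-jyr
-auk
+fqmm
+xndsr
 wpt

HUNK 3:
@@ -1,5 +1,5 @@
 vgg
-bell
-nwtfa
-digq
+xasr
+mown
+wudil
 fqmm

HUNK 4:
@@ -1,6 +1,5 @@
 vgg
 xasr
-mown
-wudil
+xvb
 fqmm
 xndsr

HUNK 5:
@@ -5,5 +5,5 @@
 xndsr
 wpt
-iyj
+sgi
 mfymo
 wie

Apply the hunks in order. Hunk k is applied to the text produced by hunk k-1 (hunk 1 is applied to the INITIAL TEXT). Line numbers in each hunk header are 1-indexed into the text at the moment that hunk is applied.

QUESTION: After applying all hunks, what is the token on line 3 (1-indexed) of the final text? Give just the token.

Answer: xvb

Derivation:
Hunk 1: at line 5 remove [pgz] add [wpt] -> 10 lines: vgg bell nwtfa digq jyr auk wpt iyj mfymo wie
Hunk 2: at line 4 remove [jyr,auk] add [fqmm,xndsr] -> 10 lines: vgg bell nwtfa digq fqmm xndsr wpt iyj mfymo wie
Hunk 3: at line 1 remove [bell,nwtfa,digq] add [xasr,mown,wudil] -> 10 lines: vgg xasr mown wudil fqmm xndsr wpt iyj mfymo wie
Hunk 4: at line 1 remove [mown,wudil] add [xvb] -> 9 lines: vgg xasr xvb fqmm xndsr wpt iyj mfymo wie
Hunk 5: at line 5 remove [iyj] add [sgi] -> 9 lines: vgg xasr xvb fqmm xndsr wpt sgi mfymo wie
Final line 3: xvb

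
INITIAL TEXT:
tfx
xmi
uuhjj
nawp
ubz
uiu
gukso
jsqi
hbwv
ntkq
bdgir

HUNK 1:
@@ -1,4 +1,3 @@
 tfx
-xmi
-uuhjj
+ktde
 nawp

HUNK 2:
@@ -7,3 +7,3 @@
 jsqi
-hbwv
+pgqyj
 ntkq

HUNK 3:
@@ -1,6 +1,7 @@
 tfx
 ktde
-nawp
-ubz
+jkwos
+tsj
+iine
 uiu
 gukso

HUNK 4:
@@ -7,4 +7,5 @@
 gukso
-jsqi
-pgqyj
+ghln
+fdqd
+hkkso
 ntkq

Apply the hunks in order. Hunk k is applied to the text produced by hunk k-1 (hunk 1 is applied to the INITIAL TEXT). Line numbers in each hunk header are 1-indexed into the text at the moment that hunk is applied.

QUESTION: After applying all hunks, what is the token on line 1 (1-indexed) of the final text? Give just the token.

Answer: tfx

Derivation:
Hunk 1: at line 1 remove [xmi,uuhjj] add [ktde] -> 10 lines: tfx ktde nawp ubz uiu gukso jsqi hbwv ntkq bdgir
Hunk 2: at line 7 remove [hbwv] add [pgqyj] -> 10 lines: tfx ktde nawp ubz uiu gukso jsqi pgqyj ntkq bdgir
Hunk 3: at line 1 remove [nawp,ubz] add [jkwos,tsj,iine] -> 11 lines: tfx ktde jkwos tsj iine uiu gukso jsqi pgqyj ntkq bdgir
Hunk 4: at line 7 remove [jsqi,pgqyj] add [ghln,fdqd,hkkso] -> 12 lines: tfx ktde jkwos tsj iine uiu gukso ghln fdqd hkkso ntkq bdgir
Final line 1: tfx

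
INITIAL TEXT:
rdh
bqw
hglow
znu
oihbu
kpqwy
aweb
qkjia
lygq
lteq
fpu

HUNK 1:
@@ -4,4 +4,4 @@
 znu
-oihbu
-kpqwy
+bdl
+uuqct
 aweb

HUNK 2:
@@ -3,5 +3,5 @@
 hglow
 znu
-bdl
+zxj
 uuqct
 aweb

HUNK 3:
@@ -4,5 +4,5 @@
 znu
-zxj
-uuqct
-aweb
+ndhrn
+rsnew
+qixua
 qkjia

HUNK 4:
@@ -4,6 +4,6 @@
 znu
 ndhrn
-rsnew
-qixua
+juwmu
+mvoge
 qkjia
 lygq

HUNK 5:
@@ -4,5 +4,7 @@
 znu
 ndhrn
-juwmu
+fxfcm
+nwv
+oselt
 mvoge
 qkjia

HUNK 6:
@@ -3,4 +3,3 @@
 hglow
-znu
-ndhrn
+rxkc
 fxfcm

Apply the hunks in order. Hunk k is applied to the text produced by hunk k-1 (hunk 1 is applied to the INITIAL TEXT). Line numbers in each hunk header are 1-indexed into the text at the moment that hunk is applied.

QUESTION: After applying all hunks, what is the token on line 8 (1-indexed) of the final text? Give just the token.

Hunk 1: at line 4 remove [oihbu,kpqwy] add [bdl,uuqct] -> 11 lines: rdh bqw hglow znu bdl uuqct aweb qkjia lygq lteq fpu
Hunk 2: at line 3 remove [bdl] add [zxj] -> 11 lines: rdh bqw hglow znu zxj uuqct aweb qkjia lygq lteq fpu
Hunk 3: at line 4 remove [zxj,uuqct,aweb] add [ndhrn,rsnew,qixua] -> 11 lines: rdh bqw hglow znu ndhrn rsnew qixua qkjia lygq lteq fpu
Hunk 4: at line 4 remove [rsnew,qixua] add [juwmu,mvoge] -> 11 lines: rdh bqw hglow znu ndhrn juwmu mvoge qkjia lygq lteq fpu
Hunk 5: at line 4 remove [juwmu] add [fxfcm,nwv,oselt] -> 13 lines: rdh bqw hglow znu ndhrn fxfcm nwv oselt mvoge qkjia lygq lteq fpu
Hunk 6: at line 3 remove [znu,ndhrn] add [rxkc] -> 12 lines: rdh bqw hglow rxkc fxfcm nwv oselt mvoge qkjia lygq lteq fpu
Final line 8: mvoge

Answer: mvoge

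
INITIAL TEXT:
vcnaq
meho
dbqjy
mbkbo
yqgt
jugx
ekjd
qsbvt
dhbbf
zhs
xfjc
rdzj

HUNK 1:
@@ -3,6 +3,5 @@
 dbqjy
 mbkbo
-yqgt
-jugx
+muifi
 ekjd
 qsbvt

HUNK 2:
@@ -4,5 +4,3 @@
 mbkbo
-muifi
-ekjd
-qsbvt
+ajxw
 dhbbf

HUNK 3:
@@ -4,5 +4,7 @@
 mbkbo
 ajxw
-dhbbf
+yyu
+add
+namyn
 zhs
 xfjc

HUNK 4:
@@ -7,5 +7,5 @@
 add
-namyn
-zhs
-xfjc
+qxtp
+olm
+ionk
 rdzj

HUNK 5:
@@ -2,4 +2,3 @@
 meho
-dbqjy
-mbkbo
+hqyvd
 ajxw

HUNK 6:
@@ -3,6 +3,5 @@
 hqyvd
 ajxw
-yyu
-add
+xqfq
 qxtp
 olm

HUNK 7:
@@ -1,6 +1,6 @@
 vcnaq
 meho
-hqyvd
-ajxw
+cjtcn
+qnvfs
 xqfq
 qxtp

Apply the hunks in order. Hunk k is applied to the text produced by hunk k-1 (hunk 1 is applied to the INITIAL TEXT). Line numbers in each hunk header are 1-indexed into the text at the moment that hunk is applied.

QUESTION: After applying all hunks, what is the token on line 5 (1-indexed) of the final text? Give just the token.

Hunk 1: at line 3 remove [yqgt,jugx] add [muifi] -> 11 lines: vcnaq meho dbqjy mbkbo muifi ekjd qsbvt dhbbf zhs xfjc rdzj
Hunk 2: at line 4 remove [muifi,ekjd,qsbvt] add [ajxw] -> 9 lines: vcnaq meho dbqjy mbkbo ajxw dhbbf zhs xfjc rdzj
Hunk 3: at line 4 remove [dhbbf] add [yyu,add,namyn] -> 11 lines: vcnaq meho dbqjy mbkbo ajxw yyu add namyn zhs xfjc rdzj
Hunk 4: at line 7 remove [namyn,zhs,xfjc] add [qxtp,olm,ionk] -> 11 lines: vcnaq meho dbqjy mbkbo ajxw yyu add qxtp olm ionk rdzj
Hunk 5: at line 2 remove [dbqjy,mbkbo] add [hqyvd] -> 10 lines: vcnaq meho hqyvd ajxw yyu add qxtp olm ionk rdzj
Hunk 6: at line 3 remove [yyu,add] add [xqfq] -> 9 lines: vcnaq meho hqyvd ajxw xqfq qxtp olm ionk rdzj
Hunk 7: at line 1 remove [hqyvd,ajxw] add [cjtcn,qnvfs] -> 9 lines: vcnaq meho cjtcn qnvfs xqfq qxtp olm ionk rdzj
Final line 5: xqfq

Answer: xqfq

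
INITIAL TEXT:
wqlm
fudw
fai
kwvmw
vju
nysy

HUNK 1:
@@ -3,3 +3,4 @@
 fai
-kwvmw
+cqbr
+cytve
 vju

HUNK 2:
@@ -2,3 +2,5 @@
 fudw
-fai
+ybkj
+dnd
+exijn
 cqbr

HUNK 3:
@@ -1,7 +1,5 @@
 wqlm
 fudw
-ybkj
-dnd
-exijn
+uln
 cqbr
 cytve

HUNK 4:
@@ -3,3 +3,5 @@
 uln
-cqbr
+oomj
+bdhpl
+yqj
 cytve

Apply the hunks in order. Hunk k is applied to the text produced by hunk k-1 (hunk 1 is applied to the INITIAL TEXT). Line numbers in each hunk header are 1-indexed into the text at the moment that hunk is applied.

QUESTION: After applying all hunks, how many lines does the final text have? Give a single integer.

Answer: 9

Derivation:
Hunk 1: at line 3 remove [kwvmw] add [cqbr,cytve] -> 7 lines: wqlm fudw fai cqbr cytve vju nysy
Hunk 2: at line 2 remove [fai] add [ybkj,dnd,exijn] -> 9 lines: wqlm fudw ybkj dnd exijn cqbr cytve vju nysy
Hunk 3: at line 1 remove [ybkj,dnd,exijn] add [uln] -> 7 lines: wqlm fudw uln cqbr cytve vju nysy
Hunk 4: at line 3 remove [cqbr] add [oomj,bdhpl,yqj] -> 9 lines: wqlm fudw uln oomj bdhpl yqj cytve vju nysy
Final line count: 9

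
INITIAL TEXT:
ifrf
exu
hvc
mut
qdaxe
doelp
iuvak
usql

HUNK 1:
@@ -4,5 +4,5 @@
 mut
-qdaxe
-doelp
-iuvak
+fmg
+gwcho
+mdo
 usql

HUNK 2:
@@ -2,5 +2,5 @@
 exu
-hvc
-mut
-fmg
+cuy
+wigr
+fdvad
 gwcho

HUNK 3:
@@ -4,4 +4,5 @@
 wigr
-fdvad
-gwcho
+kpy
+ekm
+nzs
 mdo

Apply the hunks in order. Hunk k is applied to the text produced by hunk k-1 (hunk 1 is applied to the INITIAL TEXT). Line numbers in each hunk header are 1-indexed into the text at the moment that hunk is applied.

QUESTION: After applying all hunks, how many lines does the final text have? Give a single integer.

Answer: 9

Derivation:
Hunk 1: at line 4 remove [qdaxe,doelp,iuvak] add [fmg,gwcho,mdo] -> 8 lines: ifrf exu hvc mut fmg gwcho mdo usql
Hunk 2: at line 2 remove [hvc,mut,fmg] add [cuy,wigr,fdvad] -> 8 lines: ifrf exu cuy wigr fdvad gwcho mdo usql
Hunk 3: at line 4 remove [fdvad,gwcho] add [kpy,ekm,nzs] -> 9 lines: ifrf exu cuy wigr kpy ekm nzs mdo usql
Final line count: 9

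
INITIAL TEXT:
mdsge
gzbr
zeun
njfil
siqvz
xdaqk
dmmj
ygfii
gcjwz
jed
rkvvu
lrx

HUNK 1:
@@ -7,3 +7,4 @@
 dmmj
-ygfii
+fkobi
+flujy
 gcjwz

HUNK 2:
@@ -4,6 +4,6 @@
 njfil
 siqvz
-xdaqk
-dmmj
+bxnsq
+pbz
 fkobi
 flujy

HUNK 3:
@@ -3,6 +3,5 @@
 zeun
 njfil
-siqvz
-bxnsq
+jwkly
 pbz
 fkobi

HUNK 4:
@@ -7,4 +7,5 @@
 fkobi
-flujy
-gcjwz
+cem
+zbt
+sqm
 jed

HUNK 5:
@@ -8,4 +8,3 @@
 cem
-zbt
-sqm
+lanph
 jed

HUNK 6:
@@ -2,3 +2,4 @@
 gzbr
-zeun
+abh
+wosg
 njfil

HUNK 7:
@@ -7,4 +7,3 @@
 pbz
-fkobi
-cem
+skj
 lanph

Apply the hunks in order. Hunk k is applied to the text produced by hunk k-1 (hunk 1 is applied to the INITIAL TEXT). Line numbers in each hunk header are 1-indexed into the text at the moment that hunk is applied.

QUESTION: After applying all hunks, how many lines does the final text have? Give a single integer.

Answer: 12

Derivation:
Hunk 1: at line 7 remove [ygfii] add [fkobi,flujy] -> 13 lines: mdsge gzbr zeun njfil siqvz xdaqk dmmj fkobi flujy gcjwz jed rkvvu lrx
Hunk 2: at line 4 remove [xdaqk,dmmj] add [bxnsq,pbz] -> 13 lines: mdsge gzbr zeun njfil siqvz bxnsq pbz fkobi flujy gcjwz jed rkvvu lrx
Hunk 3: at line 3 remove [siqvz,bxnsq] add [jwkly] -> 12 lines: mdsge gzbr zeun njfil jwkly pbz fkobi flujy gcjwz jed rkvvu lrx
Hunk 4: at line 7 remove [flujy,gcjwz] add [cem,zbt,sqm] -> 13 lines: mdsge gzbr zeun njfil jwkly pbz fkobi cem zbt sqm jed rkvvu lrx
Hunk 5: at line 8 remove [zbt,sqm] add [lanph] -> 12 lines: mdsge gzbr zeun njfil jwkly pbz fkobi cem lanph jed rkvvu lrx
Hunk 6: at line 2 remove [zeun] add [abh,wosg] -> 13 lines: mdsge gzbr abh wosg njfil jwkly pbz fkobi cem lanph jed rkvvu lrx
Hunk 7: at line 7 remove [fkobi,cem] add [skj] -> 12 lines: mdsge gzbr abh wosg njfil jwkly pbz skj lanph jed rkvvu lrx
Final line count: 12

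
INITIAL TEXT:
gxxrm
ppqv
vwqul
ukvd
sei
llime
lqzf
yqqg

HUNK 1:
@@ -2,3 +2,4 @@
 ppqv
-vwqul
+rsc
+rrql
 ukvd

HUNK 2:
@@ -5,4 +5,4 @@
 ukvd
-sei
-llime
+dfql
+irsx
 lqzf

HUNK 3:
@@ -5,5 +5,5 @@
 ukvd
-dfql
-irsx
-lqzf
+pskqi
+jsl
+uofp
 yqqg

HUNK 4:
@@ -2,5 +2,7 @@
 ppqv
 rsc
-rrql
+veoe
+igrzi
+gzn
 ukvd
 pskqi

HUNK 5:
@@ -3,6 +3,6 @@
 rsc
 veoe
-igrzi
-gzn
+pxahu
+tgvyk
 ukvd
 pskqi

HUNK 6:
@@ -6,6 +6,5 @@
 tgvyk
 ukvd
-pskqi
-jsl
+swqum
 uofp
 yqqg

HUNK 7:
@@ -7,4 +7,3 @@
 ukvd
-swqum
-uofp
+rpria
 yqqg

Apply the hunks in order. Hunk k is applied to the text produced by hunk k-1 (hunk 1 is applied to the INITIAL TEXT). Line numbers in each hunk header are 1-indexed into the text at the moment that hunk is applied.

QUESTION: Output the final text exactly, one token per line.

Answer: gxxrm
ppqv
rsc
veoe
pxahu
tgvyk
ukvd
rpria
yqqg

Derivation:
Hunk 1: at line 2 remove [vwqul] add [rsc,rrql] -> 9 lines: gxxrm ppqv rsc rrql ukvd sei llime lqzf yqqg
Hunk 2: at line 5 remove [sei,llime] add [dfql,irsx] -> 9 lines: gxxrm ppqv rsc rrql ukvd dfql irsx lqzf yqqg
Hunk 3: at line 5 remove [dfql,irsx,lqzf] add [pskqi,jsl,uofp] -> 9 lines: gxxrm ppqv rsc rrql ukvd pskqi jsl uofp yqqg
Hunk 4: at line 2 remove [rrql] add [veoe,igrzi,gzn] -> 11 lines: gxxrm ppqv rsc veoe igrzi gzn ukvd pskqi jsl uofp yqqg
Hunk 5: at line 3 remove [igrzi,gzn] add [pxahu,tgvyk] -> 11 lines: gxxrm ppqv rsc veoe pxahu tgvyk ukvd pskqi jsl uofp yqqg
Hunk 6: at line 6 remove [pskqi,jsl] add [swqum] -> 10 lines: gxxrm ppqv rsc veoe pxahu tgvyk ukvd swqum uofp yqqg
Hunk 7: at line 7 remove [swqum,uofp] add [rpria] -> 9 lines: gxxrm ppqv rsc veoe pxahu tgvyk ukvd rpria yqqg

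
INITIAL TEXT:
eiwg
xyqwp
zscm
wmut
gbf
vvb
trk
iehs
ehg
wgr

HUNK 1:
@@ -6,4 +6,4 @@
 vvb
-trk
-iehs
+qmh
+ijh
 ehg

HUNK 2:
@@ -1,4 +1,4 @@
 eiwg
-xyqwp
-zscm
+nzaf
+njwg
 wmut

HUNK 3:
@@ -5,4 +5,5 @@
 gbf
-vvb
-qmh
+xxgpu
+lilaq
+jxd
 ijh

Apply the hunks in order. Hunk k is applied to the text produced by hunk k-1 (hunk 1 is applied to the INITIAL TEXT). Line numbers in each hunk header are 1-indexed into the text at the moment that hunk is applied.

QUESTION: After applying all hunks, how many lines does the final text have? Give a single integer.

Answer: 11

Derivation:
Hunk 1: at line 6 remove [trk,iehs] add [qmh,ijh] -> 10 lines: eiwg xyqwp zscm wmut gbf vvb qmh ijh ehg wgr
Hunk 2: at line 1 remove [xyqwp,zscm] add [nzaf,njwg] -> 10 lines: eiwg nzaf njwg wmut gbf vvb qmh ijh ehg wgr
Hunk 3: at line 5 remove [vvb,qmh] add [xxgpu,lilaq,jxd] -> 11 lines: eiwg nzaf njwg wmut gbf xxgpu lilaq jxd ijh ehg wgr
Final line count: 11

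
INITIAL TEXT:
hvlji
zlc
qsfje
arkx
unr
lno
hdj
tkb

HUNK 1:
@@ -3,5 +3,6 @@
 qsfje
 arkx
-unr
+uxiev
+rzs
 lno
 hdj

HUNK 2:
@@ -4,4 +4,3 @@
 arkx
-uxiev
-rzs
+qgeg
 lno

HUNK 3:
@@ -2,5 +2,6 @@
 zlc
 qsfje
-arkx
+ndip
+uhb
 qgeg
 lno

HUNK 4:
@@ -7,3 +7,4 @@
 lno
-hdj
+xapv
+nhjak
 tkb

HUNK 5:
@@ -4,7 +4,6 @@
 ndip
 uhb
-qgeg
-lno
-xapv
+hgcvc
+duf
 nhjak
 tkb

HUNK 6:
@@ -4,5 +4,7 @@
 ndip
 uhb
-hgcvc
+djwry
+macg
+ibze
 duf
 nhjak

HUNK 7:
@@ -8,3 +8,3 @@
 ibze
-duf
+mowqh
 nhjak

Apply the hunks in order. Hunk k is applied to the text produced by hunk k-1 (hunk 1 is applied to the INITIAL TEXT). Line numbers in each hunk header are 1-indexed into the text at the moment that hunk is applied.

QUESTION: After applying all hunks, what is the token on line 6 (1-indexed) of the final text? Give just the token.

Hunk 1: at line 3 remove [unr] add [uxiev,rzs] -> 9 lines: hvlji zlc qsfje arkx uxiev rzs lno hdj tkb
Hunk 2: at line 4 remove [uxiev,rzs] add [qgeg] -> 8 lines: hvlji zlc qsfje arkx qgeg lno hdj tkb
Hunk 3: at line 2 remove [arkx] add [ndip,uhb] -> 9 lines: hvlji zlc qsfje ndip uhb qgeg lno hdj tkb
Hunk 4: at line 7 remove [hdj] add [xapv,nhjak] -> 10 lines: hvlji zlc qsfje ndip uhb qgeg lno xapv nhjak tkb
Hunk 5: at line 4 remove [qgeg,lno,xapv] add [hgcvc,duf] -> 9 lines: hvlji zlc qsfje ndip uhb hgcvc duf nhjak tkb
Hunk 6: at line 4 remove [hgcvc] add [djwry,macg,ibze] -> 11 lines: hvlji zlc qsfje ndip uhb djwry macg ibze duf nhjak tkb
Hunk 7: at line 8 remove [duf] add [mowqh] -> 11 lines: hvlji zlc qsfje ndip uhb djwry macg ibze mowqh nhjak tkb
Final line 6: djwry

Answer: djwry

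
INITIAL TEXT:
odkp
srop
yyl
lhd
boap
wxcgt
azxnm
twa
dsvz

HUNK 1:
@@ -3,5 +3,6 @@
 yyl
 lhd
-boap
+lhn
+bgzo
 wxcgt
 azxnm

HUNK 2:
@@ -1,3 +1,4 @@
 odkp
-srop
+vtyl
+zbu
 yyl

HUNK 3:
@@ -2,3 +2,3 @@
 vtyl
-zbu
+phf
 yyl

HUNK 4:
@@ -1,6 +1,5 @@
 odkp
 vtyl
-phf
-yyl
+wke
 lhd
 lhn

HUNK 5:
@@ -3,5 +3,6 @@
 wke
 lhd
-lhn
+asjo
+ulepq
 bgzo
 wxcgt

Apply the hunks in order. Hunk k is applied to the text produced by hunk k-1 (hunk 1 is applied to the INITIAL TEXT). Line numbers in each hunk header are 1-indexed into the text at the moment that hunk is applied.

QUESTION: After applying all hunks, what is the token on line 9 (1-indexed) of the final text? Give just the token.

Hunk 1: at line 3 remove [boap] add [lhn,bgzo] -> 10 lines: odkp srop yyl lhd lhn bgzo wxcgt azxnm twa dsvz
Hunk 2: at line 1 remove [srop] add [vtyl,zbu] -> 11 lines: odkp vtyl zbu yyl lhd lhn bgzo wxcgt azxnm twa dsvz
Hunk 3: at line 2 remove [zbu] add [phf] -> 11 lines: odkp vtyl phf yyl lhd lhn bgzo wxcgt azxnm twa dsvz
Hunk 4: at line 1 remove [phf,yyl] add [wke] -> 10 lines: odkp vtyl wke lhd lhn bgzo wxcgt azxnm twa dsvz
Hunk 5: at line 3 remove [lhn] add [asjo,ulepq] -> 11 lines: odkp vtyl wke lhd asjo ulepq bgzo wxcgt azxnm twa dsvz
Final line 9: azxnm

Answer: azxnm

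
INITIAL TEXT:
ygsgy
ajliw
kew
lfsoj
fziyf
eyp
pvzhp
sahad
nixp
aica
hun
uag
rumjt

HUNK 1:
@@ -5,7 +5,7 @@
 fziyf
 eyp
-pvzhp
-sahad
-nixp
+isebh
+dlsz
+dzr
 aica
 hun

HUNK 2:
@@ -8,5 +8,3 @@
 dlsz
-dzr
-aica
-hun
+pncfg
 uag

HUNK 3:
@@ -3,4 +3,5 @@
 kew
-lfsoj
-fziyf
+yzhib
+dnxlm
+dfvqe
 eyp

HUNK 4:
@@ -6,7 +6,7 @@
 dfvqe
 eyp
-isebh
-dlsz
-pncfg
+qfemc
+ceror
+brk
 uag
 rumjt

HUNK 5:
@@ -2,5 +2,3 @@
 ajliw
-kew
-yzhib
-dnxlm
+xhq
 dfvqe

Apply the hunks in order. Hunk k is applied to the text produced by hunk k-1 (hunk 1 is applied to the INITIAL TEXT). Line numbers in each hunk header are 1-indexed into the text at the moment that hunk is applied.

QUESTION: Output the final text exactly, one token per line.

Answer: ygsgy
ajliw
xhq
dfvqe
eyp
qfemc
ceror
brk
uag
rumjt

Derivation:
Hunk 1: at line 5 remove [pvzhp,sahad,nixp] add [isebh,dlsz,dzr] -> 13 lines: ygsgy ajliw kew lfsoj fziyf eyp isebh dlsz dzr aica hun uag rumjt
Hunk 2: at line 8 remove [dzr,aica,hun] add [pncfg] -> 11 lines: ygsgy ajliw kew lfsoj fziyf eyp isebh dlsz pncfg uag rumjt
Hunk 3: at line 3 remove [lfsoj,fziyf] add [yzhib,dnxlm,dfvqe] -> 12 lines: ygsgy ajliw kew yzhib dnxlm dfvqe eyp isebh dlsz pncfg uag rumjt
Hunk 4: at line 6 remove [isebh,dlsz,pncfg] add [qfemc,ceror,brk] -> 12 lines: ygsgy ajliw kew yzhib dnxlm dfvqe eyp qfemc ceror brk uag rumjt
Hunk 5: at line 2 remove [kew,yzhib,dnxlm] add [xhq] -> 10 lines: ygsgy ajliw xhq dfvqe eyp qfemc ceror brk uag rumjt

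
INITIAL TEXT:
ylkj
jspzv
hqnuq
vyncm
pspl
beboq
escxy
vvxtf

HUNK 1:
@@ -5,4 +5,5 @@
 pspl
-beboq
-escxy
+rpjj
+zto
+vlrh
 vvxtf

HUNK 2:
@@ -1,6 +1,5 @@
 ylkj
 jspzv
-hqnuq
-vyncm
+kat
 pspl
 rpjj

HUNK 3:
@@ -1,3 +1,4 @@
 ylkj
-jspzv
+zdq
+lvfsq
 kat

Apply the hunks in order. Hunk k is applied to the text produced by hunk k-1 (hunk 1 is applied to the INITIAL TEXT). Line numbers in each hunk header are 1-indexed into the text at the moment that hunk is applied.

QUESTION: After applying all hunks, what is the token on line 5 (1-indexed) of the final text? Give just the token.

Hunk 1: at line 5 remove [beboq,escxy] add [rpjj,zto,vlrh] -> 9 lines: ylkj jspzv hqnuq vyncm pspl rpjj zto vlrh vvxtf
Hunk 2: at line 1 remove [hqnuq,vyncm] add [kat] -> 8 lines: ylkj jspzv kat pspl rpjj zto vlrh vvxtf
Hunk 3: at line 1 remove [jspzv] add [zdq,lvfsq] -> 9 lines: ylkj zdq lvfsq kat pspl rpjj zto vlrh vvxtf
Final line 5: pspl

Answer: pspl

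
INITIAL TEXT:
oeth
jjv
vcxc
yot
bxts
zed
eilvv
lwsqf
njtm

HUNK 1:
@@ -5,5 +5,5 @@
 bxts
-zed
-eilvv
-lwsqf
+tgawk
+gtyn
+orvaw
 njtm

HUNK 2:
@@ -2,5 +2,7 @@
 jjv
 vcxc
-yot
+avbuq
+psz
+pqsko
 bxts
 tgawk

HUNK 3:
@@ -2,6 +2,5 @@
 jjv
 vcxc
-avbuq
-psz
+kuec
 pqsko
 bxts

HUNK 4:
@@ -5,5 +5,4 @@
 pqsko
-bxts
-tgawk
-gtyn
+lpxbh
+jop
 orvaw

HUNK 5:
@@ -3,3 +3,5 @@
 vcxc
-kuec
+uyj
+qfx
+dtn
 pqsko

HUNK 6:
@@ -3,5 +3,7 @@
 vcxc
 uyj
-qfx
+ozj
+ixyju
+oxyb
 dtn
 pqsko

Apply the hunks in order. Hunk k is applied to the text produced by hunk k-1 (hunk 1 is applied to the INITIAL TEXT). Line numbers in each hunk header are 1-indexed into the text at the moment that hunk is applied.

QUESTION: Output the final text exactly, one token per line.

Answer: oeth
jjv
vcxc
uyj
ozj
ixyju
oxyb
dtn
pqsko
lpxbh
jop
orvaw
njtm

Derivation:
Hunk 1: at line 5 remove [zed,eilvv,lwsqf] add [tgawk,gtyn,orvaw] -> 9 lines: oeth jjv vcxc yot bxts tgawk gtyn orvaw njtm
Hunk 2: at line 2 remove [yot] add [avbuq,psz,pqsko] -> 11 lines: oeth jjv vcxc avbuq psz pqsko bxts tgawk gtyn orvaw njtm
Hunk 3: at line 2 remove [avbuq,psz] add [kuec] -> 10 lines: oeth jjv vcxc kuec pqsko bxts tgawk gtyn orvaw njtm
Hunk 4: at line 5 remove [bxts,tgawk,gtyn] add [lpxbh,jop] -> 9 lines: oeth jjv vcxc kuec pqsko lpxbh jop orvaw njtm
Hunk 5: at line 3 remove [kuec] add [uyj,qfx,dtn] -> 11 lines: oeth jjv vcxc uyj qfx dtn pqsko lpxbh jop orvaw njtm
Hunk 6: at line 3 remove [qfx] add [ozj,ixyju,oxyb] -> 13 lines: oeth jjv vcxc uyj ozj ixyju oxyb dtn pqsko lpxbh jop orvaw njtm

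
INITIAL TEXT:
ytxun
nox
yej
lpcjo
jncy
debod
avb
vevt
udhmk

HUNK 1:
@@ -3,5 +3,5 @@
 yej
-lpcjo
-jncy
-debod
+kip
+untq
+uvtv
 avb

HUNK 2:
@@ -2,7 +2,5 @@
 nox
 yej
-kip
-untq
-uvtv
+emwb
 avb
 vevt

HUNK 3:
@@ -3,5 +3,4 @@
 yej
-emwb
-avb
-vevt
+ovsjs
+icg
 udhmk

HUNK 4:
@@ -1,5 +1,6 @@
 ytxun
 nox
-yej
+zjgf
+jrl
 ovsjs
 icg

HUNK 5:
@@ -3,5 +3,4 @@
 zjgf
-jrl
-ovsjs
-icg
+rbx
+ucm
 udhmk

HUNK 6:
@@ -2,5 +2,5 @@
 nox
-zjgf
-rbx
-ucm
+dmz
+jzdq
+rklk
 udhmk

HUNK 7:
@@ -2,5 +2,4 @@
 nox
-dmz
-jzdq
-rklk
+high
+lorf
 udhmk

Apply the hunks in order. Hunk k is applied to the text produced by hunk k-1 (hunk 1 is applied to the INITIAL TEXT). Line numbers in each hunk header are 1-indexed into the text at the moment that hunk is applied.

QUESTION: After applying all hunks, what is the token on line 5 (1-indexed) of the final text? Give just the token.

Hunk 1: at line 3 remove [lpcjo,jncy,debod] add [kip,untq,uvtv] -> 9 lines: ytxun nox yej kip untq uvtv avb vevt udhmk
Hunk 2: at line 2 remove [kip,untq,uvtv] add [emwb] -> 7 lines: ytxun nox yej emwb avb vevt udhmk
Hunk 3: at line 3 remove [emwb,avb,vevt] add [ovsjs,icg] -> 6 lines: ytxun nox yej ovsjs icg udhmk
Hunk 4: at line 1 remove [yej] add [zjgf,jrl] -> 7 lines: ytxun nox zjgf jrl ovsjs icg udhmk
Hunk 5: at line 3 remove [jrl,ovsjs,icg] add [rbx,ucm] -> 6 lines: ytxun nox zjgf rbx ucm udhmk
Hunk 6: at line 2 remove [zjgf,rbx,ucm] add [dmz,jzdq,rklk] -> 6 lines: ytxun nox dmz jzdq rklk udhmk
Hunk 7: at line 2 remove [dmz,jzdq,rklk] add [high,lorf] -> 5 lines: ytxun nox high lorf udhmk
Final line 5: udhmk

Answer: udhmk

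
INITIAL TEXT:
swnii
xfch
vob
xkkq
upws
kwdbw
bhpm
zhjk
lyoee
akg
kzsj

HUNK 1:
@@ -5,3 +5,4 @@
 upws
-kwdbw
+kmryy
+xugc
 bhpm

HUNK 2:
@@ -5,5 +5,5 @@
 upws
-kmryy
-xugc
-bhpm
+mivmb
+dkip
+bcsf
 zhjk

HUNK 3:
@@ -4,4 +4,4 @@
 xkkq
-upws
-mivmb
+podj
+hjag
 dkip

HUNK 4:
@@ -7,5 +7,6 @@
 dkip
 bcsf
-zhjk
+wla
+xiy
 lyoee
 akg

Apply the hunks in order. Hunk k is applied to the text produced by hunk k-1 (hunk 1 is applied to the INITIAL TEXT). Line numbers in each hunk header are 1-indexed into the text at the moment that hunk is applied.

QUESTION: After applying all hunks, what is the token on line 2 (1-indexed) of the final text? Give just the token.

Answer: xfch

Derivation:
Hunk 1: at line 5 remove [kwdbw] add [kmryy,xugc] -> 12 lines: swnii xfch vob xkkq upws kmryy xugc bhpm zhjk lyoee akg kzsj
Hunk 2: at line 5 remove [kmryy,xugc,bhpm] add [mivmb,dkip,bcsf] -> 12 lines: swnii xfch vob xkkq upws mivmb dkip bcsf zhjk lyoee akg kzsj
Hunk 3: at line 4 remove [upws,mivmb] add [podj,hjag] -> 12 lines: swnii xfch vob xkkq podj hjag dkip bcsf zhjk lyoee akg kzsj
Hunk 4: at line 7 remove [zhjk] add [wla,xiy] -> 13 lines: swnii xfch vob xkkq podj hjag dkip bcsf wla xiy lyoee akg kzsj
Final line 2: xfch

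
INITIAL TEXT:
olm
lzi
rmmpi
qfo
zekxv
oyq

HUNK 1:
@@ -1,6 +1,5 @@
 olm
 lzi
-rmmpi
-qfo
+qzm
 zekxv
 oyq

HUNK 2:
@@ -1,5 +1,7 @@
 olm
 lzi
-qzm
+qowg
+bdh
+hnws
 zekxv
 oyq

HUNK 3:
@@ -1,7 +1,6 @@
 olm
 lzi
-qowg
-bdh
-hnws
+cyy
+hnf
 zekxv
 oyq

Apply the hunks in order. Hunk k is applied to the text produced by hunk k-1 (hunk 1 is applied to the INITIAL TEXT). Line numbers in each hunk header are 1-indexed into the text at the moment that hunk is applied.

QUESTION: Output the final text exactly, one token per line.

Answer: olm
lzi
cyy
hnf
zekxv
oyq

Derivation:
Hunk 1: at line 1 remove [rmmpi,qfo] add [qzm] -> 5 lines: olm lzi qzm zekxv oyq
Hunk 2: at line 1 remove [qzm] add [qowg,bdh,hnws] -> 7 lines: olm lzi qowg bdh hnws zekxv oyq
Hunk 3: at line 1 remove [qowg,bdh,hnws] add [cyy,hnf] -> 6 lines: olm lzi cyy hnf zekxv oyq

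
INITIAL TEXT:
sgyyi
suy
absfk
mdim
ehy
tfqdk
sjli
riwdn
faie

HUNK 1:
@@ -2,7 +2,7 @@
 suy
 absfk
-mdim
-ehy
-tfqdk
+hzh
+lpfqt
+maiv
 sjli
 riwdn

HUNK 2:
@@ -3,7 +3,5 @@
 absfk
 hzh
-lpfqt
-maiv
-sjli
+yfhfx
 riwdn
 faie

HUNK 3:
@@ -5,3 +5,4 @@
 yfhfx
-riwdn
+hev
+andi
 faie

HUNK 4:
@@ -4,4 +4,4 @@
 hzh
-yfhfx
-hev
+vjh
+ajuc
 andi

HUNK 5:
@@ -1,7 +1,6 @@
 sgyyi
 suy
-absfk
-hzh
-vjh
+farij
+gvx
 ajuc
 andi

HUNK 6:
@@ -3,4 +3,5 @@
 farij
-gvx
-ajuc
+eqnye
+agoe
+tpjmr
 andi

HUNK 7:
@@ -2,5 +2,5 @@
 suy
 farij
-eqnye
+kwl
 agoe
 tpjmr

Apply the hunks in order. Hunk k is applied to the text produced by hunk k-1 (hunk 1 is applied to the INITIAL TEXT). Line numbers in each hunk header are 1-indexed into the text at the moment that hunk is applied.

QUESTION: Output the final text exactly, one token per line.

Answer: sgyyi
suy
farij
kwl
agoe
tpjmr
andi
faie

Derivation:
Hunk 1: at line 2 remove [mdim,ehy,tfqdk] add [hzh,lpfqt,maiv] -> 9 lines: sgyyi suy absfk hzh lpfqt maiv sjli riwdn faie
Hunk 2: at line 3 remove [lpfqt,maiv,sjli] add [yfhfx] -> 7 lines: sgyyi suy absfk hzh yfhfx riwdn faie
Hunk 3: at line 5 remove [riwdn] add [hev,andi] -> 8 lines: sgyyi suy absfk hzh yfhfx hev andi faie
Hunk 4: at line 4 remove [yfhfx,hev] add [vjh,ajuc] -> 8 lines: sgyyi suy absfk hzh vjh ajuc andi faie
Hunk 5: at line 1 remove [absfk,hzh,vjh] add [farij,gvx] -> 7 lines: sgyyi suy farij gvx ajuc andi faie
Hunk 6: at line 3 remove [gvx,ajuc] add [eqnye,agoe,tpjmr] -> 8 lines: sgyyi suy farij eqnye agoe tpjmr andi faie
Hunk 7: at line 2 remove [eqnye] add [kwl] -> 8 lines: sgyyi suy farij kwl agoe tpjmr andi faie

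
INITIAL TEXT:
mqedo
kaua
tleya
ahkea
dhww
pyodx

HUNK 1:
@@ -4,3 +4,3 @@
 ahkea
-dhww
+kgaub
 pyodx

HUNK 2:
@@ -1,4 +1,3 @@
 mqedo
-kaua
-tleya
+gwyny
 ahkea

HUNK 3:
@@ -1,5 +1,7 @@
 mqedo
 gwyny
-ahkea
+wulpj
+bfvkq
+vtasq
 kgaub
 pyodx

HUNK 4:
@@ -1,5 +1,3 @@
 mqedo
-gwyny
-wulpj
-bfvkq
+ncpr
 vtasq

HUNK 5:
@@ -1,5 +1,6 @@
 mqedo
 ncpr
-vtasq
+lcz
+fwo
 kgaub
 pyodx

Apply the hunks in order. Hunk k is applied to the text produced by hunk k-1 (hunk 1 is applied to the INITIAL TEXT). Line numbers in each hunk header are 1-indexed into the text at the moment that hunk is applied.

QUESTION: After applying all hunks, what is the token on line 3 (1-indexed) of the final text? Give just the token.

Answer: lcz

Derivation:
Hunk 1: at line 4 remove [dhww] add [kgaub] -> 6 lines: mqedo kaua tleya ahkea kgaub pyodx
Hunk 2: at line 1 remove [kaua,tleya] add [gwyny] -> 5 lines: mqedo gwyny ahkea kgaub pyodx
Hunk 3: at line 1 remove [ahkea] add [wulpj,bfvkq,vtasq] -> 7 lines: mqedo gwyny wulpj bfvkq vtasq kgaub pyodx
Hunk 4: at line 1 remove [gwyny,wulpj,bfvkq] add [ncpr] -> 5 lines: mqedo ncpr vtasq kgaub pyodx
Hunk 5: at line 1 remove [vtasq] add [lcz,fwo] -> 6 lines: mqedo ncpr lcz fwo kgaub pyodx
Final line 3: lcz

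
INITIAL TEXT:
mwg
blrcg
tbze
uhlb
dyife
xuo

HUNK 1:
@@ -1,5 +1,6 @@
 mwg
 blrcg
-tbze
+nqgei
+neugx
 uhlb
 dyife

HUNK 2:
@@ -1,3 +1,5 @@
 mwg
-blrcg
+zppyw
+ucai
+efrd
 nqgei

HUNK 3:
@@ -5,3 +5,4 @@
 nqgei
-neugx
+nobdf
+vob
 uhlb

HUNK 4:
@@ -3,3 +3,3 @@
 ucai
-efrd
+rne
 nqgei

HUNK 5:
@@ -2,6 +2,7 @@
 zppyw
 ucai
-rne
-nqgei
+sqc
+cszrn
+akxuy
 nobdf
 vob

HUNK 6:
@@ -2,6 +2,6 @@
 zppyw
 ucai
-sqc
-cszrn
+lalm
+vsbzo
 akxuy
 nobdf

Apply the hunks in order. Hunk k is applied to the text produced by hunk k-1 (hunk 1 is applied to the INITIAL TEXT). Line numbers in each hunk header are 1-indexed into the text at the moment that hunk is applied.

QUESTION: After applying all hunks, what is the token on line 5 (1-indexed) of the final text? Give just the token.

Answer: vsbzo

Derivation:
Hunk 1: at line 1 remove [tbze] add [nqgei,neugx] -> 7 lines: mwg blrcg nqgei neugx uhlb dyife xuo
Hunk 2: at line 1 remove [blrcg] add [zppyw,ucai,efrd] -> 9 lines: mwg zppyw ucai efrd nqgei neugx uhlb dyife xuo
Hunk 3: at line 5 remove [neugx] add [nobdf,vob] -> 10 lines: mwg zppyw ucai efrd nqgei nobdf vob uhlb dyife xuo
Hunk 4: at line 3 remove [efrd] add [rne] -> 10 lines: mwg zppyw ucai rne nqgei nobdf vob uhlb dyife xuo
Hunk 5: at line 2 remove [rne,nqgei] add [sqc,cszrn,akxuy] -> 11 lines: mwg zppyw ucai sqc cszrn akxuy nobdf vob uhlb dyife xuo
Hunk 6: at line 2 remove [sqc,cszrn] add [lalm,vsbzo] -> 11 lines: mwg zppyw ucai lalm vsbzo akxuy nobdf vob uhlb dyife xuo
Final line 5: vsbzo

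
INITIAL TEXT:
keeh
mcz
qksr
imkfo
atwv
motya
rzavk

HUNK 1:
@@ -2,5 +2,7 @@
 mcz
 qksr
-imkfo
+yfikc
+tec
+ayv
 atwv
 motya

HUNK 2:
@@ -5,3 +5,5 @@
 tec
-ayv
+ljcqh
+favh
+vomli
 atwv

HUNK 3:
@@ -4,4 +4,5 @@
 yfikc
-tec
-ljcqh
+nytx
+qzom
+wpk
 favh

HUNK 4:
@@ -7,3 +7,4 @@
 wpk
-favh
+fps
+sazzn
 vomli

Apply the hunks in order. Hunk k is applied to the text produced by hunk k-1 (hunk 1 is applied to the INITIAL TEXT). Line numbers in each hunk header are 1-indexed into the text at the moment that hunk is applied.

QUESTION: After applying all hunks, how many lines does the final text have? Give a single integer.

Hunk 1: at line 2 remove [imkfo] add [yfikc,tec,ayv] -> 9 lines: keeh mcz qksr yfikc tec ayv atwv motya rzavk
Hunk 2: at line 5 remove [ayv] add [ljcqh,favh,vomli] -> 11 lines: keeh mcz qksr yfikc tec ljcqh favh vomli atwv motya rzavk
Hunk 3: at line 4 remove [tec,ljcqh] add [nytx,qzom,wpk] -> 12 lines: keeh mcz qksr yfikc nytx qzom wpk favh vomli atwv motya rzavk
Hunk 4: at line 7 remove [favh] add [fps,sazzn] -> 13 lines: keeh mcz qksr yfikc nytx qzom wpk fps sazzn vomli atwv motya rzavk
Final line count: 13

Answer: 13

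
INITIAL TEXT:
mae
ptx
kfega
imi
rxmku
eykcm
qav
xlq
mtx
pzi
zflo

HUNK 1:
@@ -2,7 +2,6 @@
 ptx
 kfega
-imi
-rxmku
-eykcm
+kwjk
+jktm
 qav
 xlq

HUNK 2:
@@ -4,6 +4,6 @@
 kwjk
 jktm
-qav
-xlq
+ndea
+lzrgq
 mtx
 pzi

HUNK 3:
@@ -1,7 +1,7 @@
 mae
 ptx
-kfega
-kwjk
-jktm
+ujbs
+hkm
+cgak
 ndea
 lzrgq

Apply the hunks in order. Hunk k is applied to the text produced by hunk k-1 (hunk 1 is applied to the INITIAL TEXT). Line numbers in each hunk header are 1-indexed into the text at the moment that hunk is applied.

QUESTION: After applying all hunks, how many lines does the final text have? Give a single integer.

Answer: 10

Derivation:
Hunk 1: at line 2 remove [imi,rxmku,eykcm] add [kwjk,jktm] -> 10 lines: mae ptx kfega kwjk jktm qav xlq mtx pzi zflo
Hunk 2: at line 4 remove [qav,xlq] add [ndea,lzrgq] -> 10 lines: mae ptx kfega kwjk jktm ndea lzrgq mtx pzi zflo
Hunk 3: at line 1 remove [kfega,kwjk,jktm] add [ujbs,hkm,cgak] -> 10 lines: mae ptx ujbs hkm cgak ndea lzrgq mtx pzi zflo
Final line count: 10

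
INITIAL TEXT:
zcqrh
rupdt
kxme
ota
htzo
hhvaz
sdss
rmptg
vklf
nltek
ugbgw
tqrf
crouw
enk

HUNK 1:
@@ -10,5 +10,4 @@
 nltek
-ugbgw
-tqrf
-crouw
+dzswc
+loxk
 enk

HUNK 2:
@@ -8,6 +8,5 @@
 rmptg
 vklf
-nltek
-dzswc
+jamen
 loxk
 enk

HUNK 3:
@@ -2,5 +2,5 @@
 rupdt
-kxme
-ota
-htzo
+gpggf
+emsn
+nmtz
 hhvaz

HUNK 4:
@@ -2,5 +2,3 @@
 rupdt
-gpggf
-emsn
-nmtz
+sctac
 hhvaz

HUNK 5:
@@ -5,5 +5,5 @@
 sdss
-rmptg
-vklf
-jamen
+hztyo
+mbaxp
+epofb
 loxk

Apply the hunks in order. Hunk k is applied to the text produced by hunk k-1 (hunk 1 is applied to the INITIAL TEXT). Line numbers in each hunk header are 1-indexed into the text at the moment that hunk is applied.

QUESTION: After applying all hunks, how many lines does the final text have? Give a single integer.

Hunk 1: at line 10 remove [ugbgw,tqrf,crouw] add [dzswc,loxk] -> 13 lines: zcqrh rupdt kxme ota htzo hhvaz sdss rmptg vklf nltek dzswc loxk enk
Hunk 2: at line 8 remove [nltek,dzswc] add [jamen] -> 12 lines: zcqrh rupdt kxme ota htzo hhvaz sdss rmptg vklf jamen loxk enk
Hunk 3: at line 2 remove [kxme,ota,htzo] add [gpggf,emsn,nmtz] -> 12 lines: zcqrh rupdt gpggf emsn nmtz hhvaz sdss rmptg vklf jamen loxk enk
Hunk 4: at line 2 remove [gpggf,emsn,nmtz] add [sctac] -> 10 lines: zcqrh rupdt sctac hhvaz sdss rmptg vklf jamen loxk enk
Hunk 5: at line 5 remove [rmptg,vklf,jamen] add [hztyo,mbaxp,epofb] -> 10 lines: zcqrh rupdt sctac hhvaz sdss hztyo mbaxp epofb loxk enk
Final line count: 10

Answer: 10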